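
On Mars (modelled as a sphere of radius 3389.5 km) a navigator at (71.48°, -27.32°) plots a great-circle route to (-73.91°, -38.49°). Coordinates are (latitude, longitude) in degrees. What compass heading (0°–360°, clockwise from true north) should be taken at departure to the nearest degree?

With φ₁ = 1.2476, φ₂ = -1.2900, Δλ = -0.1950 rad, the forward-azimuth formula gives
θ = atan2( sin Δλ cos φ₂ , cos φ₁ sin φ₂ − sin φ₁ cos φ₂ cos Δλ ) = atan2(-0.0537, -0.5630) = -174.55°.
Adding 360° brings this into [0°, 360°): 185°.

185°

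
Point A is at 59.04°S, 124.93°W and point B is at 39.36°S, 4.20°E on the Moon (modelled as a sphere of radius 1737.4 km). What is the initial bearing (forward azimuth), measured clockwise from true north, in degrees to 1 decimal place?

Δλ = 129.130° = 2.2537 rad.
y = sin Δλ · cos φ₂ = (0.7757)(0.7732) = 0.5998
x = cos φ₁ sin φ₂ − sin φ₁ cos φ₂ cos Δλ = (0.5144)(-0.6342) − (-0.8575)(0.7732)(-0.6311) = -0.7447
θ = atan2(y, x) = 141.15°, so the bearing is 141.2°.

141.2°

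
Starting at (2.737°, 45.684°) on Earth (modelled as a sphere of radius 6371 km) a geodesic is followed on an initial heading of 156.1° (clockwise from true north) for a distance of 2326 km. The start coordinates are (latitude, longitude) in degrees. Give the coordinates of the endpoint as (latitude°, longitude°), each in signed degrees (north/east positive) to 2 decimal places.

-16.35°, 54.35°

Angular distance δ = d/R = 2326/6371 = 0.36509 rad; initial bearing θ = 2.7245 rad.
sin φ₂ = sin φ₁ cos δ + cos φ₁ sin δ cos θ = (0.0478)(0.9341) + (0.9989)(0.3570)(-0.9143) = -0.2814, so φ₂ = -16.35°.
Δλ = atan2(sin θ sin δ cos φ₁, cos δ − sin φ₁ sin φ₂) = atan2(0.1445, 0.9475) = 8.670°.
λ₂ = 45.684° + 8.670° = 54.35°.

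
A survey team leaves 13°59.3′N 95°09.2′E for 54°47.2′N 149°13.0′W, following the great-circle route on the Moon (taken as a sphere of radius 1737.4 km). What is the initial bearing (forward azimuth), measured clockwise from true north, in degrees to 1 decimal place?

31.4°

With φ₁ = 0.2441, φ₂ = 0.9562, Δλ = 2.0181 rad, the forward-azimuth formula gives
θ = atan2( sin Δλ cos φ₂ , cos φ₁ sin φ₂ − sin φ₁ cos φ₂ cos Δλ ) = atan2(0.5199, 0.8531) = 31.36°.
So the initial bearing is 31.4°.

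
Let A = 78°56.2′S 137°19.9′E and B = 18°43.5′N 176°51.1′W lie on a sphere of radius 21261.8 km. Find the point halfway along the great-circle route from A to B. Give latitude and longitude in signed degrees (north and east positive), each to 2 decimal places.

Central angle δ = 1.7603 rad. Interpolating on the sphere with fraction f = 0.5:
P = [sin((1−f)δ)·A + sin(fδ)·B] / sin δ = 0.7849·A + 0.7849·B in Cartesian coordinates,
giving P = (-0.8530, 0.0613, -0.5183), i.e. latitude -31.22°, longitude 175.89°.

-31.22°, 175.89°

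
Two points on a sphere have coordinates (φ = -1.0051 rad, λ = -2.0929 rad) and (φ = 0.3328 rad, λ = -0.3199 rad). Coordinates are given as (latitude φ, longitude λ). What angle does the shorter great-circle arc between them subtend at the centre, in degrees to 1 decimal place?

112.2°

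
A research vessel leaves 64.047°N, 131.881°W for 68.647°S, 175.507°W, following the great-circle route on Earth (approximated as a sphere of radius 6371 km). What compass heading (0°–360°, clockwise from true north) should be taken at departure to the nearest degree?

Δλ = -43.626° = -0.7614 rad.
y = sin Δλ · cos φ₂ = (-0.6899)(0.3641) = -0.2512
x = cos φ₁ sin φ₂ − sin φ₁ cos φ₂ cos Δλ = (0.4376)(-0.9314) − (0.8992)(0.3641)(0.7239) = -0.6446
θ = atan2(y, x) = -158.71°; adding 360° gives 201°.

201°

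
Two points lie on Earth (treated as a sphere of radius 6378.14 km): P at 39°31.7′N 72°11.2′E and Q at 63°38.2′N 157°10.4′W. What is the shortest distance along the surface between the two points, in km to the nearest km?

In radians: φ₁ = 0.6899, φ₂ = 1.1107, Δλ = 130.640° = 2.2801 rad.
Haversine: a = sin²(Δφ/2) + cos φ₁ cos φ₂ sin²(Δλ/2) = 0.0436 + (0.7713)(0.4441)(0.8257) = 0.32641.
Central angle c = 2·arcsin(√a) = 1.21623 rad.
Distance = R·c = 6378.14 × 1.2162 ≈ 7757 km.

7757 km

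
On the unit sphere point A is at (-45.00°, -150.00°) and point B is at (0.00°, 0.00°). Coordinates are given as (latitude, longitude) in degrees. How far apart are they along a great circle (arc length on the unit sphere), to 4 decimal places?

2.2299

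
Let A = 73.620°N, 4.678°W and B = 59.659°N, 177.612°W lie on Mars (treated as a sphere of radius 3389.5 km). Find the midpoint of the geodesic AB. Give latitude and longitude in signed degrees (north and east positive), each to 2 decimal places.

The central angle between A and B is δ = 0.8139 rad.
With f = 0.5, the slerp weights are sin((1−f)δ)/sin δ = 0.5445 and sin(fδ)/sin δ = 0.5445.
Weighted sum of the unit vectors: (0.5445)·(0.2811,-0.0230,0.9594) + (0.5445)·(-0.5047,-0.0210,0.8630) = (-0.1218, -0.0240, 0.9923).
Converting back: φ = atan2(z, √(x²+y²)) = 82.87°, λ = atan2(y, x) = -168.86°.

82.87°, -168.86°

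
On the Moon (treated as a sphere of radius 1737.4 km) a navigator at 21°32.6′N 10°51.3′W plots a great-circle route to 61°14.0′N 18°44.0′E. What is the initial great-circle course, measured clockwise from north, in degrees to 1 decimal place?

With φ₁ = 0.3760, φ₂ = 1.0687, Δλ = 0.5164 rad, the forward-azimuth formula gives
θ = atan2( sin Δλ cos φ₂ , cos φ₁ sin φ₂ − sin φ₁ cos φ₂ cos Δλ ) = atan2(0.2376, 0.6617) = 19.75°.
So the initial bearing is 19.8°.

19.8°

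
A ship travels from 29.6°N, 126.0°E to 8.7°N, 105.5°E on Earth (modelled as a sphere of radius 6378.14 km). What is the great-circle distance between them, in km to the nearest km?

3160 km

Let φ₁ = 0.5166 rad, φ₂ = 0.1518 rad, and Δλ = -0.3578 rad.
Haversine: a = sin²(Δφ/2) + cos φ₁ cos φ₂ sin²(Δλ/2) = 0.0329 + (0.8695)(0.9885)(0.0317) = 0.06011.
Central angle c = 2·arcsin(√a) = 0.49541 rad.
Distance = R·c = 6378.14 × 0.4954 ≈ 3160 km.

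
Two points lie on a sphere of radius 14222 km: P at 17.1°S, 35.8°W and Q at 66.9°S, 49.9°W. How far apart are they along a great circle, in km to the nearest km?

12570 km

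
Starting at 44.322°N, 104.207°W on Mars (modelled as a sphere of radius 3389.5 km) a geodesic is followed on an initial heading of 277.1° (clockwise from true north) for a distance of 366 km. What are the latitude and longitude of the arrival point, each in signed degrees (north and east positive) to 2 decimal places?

44.76°, -112.87°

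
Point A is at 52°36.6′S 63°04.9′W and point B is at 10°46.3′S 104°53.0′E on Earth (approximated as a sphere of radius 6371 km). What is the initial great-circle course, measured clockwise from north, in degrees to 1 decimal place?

166.9°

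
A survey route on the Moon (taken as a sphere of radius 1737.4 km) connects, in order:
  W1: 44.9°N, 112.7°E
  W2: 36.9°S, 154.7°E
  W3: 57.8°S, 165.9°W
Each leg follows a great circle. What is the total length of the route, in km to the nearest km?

3739 km

Leg W1→W2: central angle 1.5737 rad, distance 2734.1 km.
Leg W2→W3: central angle 0.5784 rad, distance 1004.8 km.
Total: 2734.1 + 1004.8 ≈ 3739 km.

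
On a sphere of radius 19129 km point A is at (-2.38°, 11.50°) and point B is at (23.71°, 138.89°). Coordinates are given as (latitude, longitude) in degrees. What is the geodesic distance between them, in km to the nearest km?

41701 km

In radians: φ₁ = -0.0415, φ₂ = 0.4138, Δλ = 127.390° = 2.2234 rad.
Haversine: a = sin²(Δφ/2) + cos φ₁ cos φ₂ sin²(Δλ/2) = 0.0509 + (0.9991)(0.9156)(0.8036) = 0.78610.
Central angle c = 2·arcsin(√a) = 2.17998 rad.
Distance = R·c = 19129 × 2.1800 ≈ 41701 km.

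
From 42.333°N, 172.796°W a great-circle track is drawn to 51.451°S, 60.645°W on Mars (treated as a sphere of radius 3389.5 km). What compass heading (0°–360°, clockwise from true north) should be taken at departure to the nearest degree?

With φ₁ = 0.7389, φ₂ = -0.8980, Δλ = 1.9574 rad, the forward-azimuth formula gives
θ = atan2( sin Δλ cos φ₂ , cos φ₁ sin φ₂ − sin φ₁ cos φ₂ cos Δλ ) = atan2(0.5772, -0.4199) = 126.04°.
So the initial bearing is 126°.

126°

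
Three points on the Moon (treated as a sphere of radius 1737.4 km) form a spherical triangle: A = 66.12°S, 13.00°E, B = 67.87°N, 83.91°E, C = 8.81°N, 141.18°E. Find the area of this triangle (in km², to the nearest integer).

Side lengths (central angles): a = 1.2205, b = 1.9685, c = 2.4934 rad; semiperimeter s = 2.8412.
By l'Huilier's theorem, tan(E/4) = √[tan(s/2) tan((s−a)/2) tan((s−b)/2) tan((s−c)/2)], giving spherical excess E = 2.5852 rad.
Area = E·R² = 2.5852 × (1737.4)² ≈ 7803676 km².

7803676 km²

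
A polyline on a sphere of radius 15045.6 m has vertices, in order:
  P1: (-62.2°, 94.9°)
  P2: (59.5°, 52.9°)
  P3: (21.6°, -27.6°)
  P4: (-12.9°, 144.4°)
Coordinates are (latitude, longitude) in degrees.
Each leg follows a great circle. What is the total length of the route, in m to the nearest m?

94810 m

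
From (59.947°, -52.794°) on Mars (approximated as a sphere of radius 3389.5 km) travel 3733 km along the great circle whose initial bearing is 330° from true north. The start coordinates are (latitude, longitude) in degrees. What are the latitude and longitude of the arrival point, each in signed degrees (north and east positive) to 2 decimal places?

51.11°, 172.46°

Angular distance δ = d/R = 3733/3389.5 = 1.10134 rad; initial bearing θ = 5.7596 rad.
sin φ₂ = sin φ₁ cos δ + cos φ₁ sin δ cos θ = (0.8656)(0.4524) + (0.5008)(0.8918)(0.8660) = 0.7784, so φ₂ = 51.11°.
Δλ = atan2(sin θ sin δ cos φ₁, cos δ − sin φ₁ sin φ₂) = atan2(-0.2233, -0.2213) = -134.744°.
λ₂ = -52.794° − 134.744° = -187.54° → 172.46° after wrapping to (−180°, 180°].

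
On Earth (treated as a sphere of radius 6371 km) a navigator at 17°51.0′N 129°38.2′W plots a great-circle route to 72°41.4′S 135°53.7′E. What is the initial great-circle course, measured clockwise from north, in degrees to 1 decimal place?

198.2°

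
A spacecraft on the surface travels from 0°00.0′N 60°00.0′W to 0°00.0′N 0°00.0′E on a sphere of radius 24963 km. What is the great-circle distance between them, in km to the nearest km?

26141 km

With latitudes φ₁ = 0.000°, φ₂ = 0.000° and longitude difference Δλ = 60.000°:
Haversine: a = sin²(Δφ/2) + cos φ₁ cos φ₂ sin²(Δλ/2) = 0.0000 + (1.0000)(1.0000)(0.2500) = 0.25000.
Central angle c = 2·arcsin(√a) = 1.04720 rad.
Distance = R·c = 24963 × 1.0472 ≈ 26141 km.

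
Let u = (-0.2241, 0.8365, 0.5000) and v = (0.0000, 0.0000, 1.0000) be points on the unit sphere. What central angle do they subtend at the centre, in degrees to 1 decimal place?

60.0°

u·v = 0.5000; |u| = 1.0000, |v| = 1.0000.
cos θ = (u·v)/(|u||v|) = 0.5000, so θ = 60.0°.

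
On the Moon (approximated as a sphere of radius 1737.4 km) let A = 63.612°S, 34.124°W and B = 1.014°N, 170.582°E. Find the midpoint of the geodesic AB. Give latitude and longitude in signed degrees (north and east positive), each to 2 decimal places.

-54.59°, -172.11°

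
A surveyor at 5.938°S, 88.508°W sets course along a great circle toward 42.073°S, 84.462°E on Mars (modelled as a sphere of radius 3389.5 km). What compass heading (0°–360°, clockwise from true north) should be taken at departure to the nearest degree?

Δλ = 172.970° = 3.0189 rad.
y = sin Δλ · cos φ₂ = (0.1224)(0.7423) = 0.0908
x = cos φ₁ sin φ₂ − sin φ₁ cos φ₂ cos Δλ = (0.9946)(-0.6701) − (-0.1035)(0.7423)(-0.9925) = -0.7427
θ = atan2(y, x) = 173.03°, so the bearing is 173°.

173°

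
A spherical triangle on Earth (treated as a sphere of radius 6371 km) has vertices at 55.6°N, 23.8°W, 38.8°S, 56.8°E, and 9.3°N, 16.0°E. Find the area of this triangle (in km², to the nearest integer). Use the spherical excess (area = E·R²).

Side lengths (central angles): a = 1.0691, b = 0.9744, c = 2.0321 rad; semiperimeter s = 2.0378.
By l'Huilier's theorem, tan(E/4) = √[tan(s/2) tan((s−a)/2) tan((s−b)/2) tan((s−c)/2)], giving spherical excess E = 0.1510 rad.
Area = E·R² = 0.1510 × (6371)² ≈ 6128315 km².

6128315 km²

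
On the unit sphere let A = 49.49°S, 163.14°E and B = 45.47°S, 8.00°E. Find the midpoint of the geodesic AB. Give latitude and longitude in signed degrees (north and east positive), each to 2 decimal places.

-78.67°, 75.72°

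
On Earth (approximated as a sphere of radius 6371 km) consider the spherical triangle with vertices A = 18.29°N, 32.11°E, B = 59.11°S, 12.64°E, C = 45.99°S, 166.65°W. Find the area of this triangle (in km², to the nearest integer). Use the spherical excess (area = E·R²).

Side lengths (central angles): a = 1.3072, b = 2.5874, c = 1.3794 rad; semiperimeter s = 2.6370.
By l'Huilier's theorem, tan(E/4) = √[tan(s/2) tan((s−a)/2) tan((s−b)/2) tan((s−c)/2)], giving spherical excess E = 0.9201 rad.
Area = E·R² = 0.9201 × (6371)² ≈ 37346600 km².

37346600 km²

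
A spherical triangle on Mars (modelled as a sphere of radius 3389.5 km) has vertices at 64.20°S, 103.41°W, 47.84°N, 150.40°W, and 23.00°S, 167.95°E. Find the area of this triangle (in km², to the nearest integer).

14096401 km²

Side lengths (central angles): a = 1.3979, b = 1.2011, c = 2.0580 rad; semiperimeter s = 2.3285.
By l'Huilier's theorem, tan(E/4) = √[tan(s/2) tan((s−a)/2) tan((s−b)/2) tan((s−c)/2)], giving spherical excess E = 1.2270 rad.
Area = E·R² = 1.2270 × (3389.5)² ≈ 14096401 km².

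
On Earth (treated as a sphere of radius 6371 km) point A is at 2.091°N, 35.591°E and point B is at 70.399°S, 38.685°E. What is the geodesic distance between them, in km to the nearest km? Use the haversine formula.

8064 km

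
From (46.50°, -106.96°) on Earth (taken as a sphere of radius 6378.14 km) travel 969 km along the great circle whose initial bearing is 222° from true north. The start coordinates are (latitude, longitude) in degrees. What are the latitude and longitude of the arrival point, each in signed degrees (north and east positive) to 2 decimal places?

Angular distance δ = d/R = 969/6378.14 = 0.15193 rad; initial bearing θ = 3.8746 rad.
sin φ₂ = sin φ₁ cos δ + cos φ₁ sin δ cos θ = (0.7254)(0.9885) + (0.6884)(0.1513)(-0.7431) = 0.6396, so φ₂ = 39.76°.
Δλ = atan2(sin θ sin δ cos φ₁, cos δ − sin φ₁ sin φ₂) = atan2(-0.0697, 0.5245) = -7.570°.
λ₂ = -106.960° − 7.570° = -114.53°.

39.76°, -114.53°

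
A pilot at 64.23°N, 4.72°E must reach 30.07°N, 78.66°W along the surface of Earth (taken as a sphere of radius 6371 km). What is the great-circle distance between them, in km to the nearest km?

With latitudes φ₁ = 64.230°, φ₂ = 30.070° and longitude difference Δλ = -83.380°:
cos c = sin φ₁ sin φ₂ + cos φ₁ cos φ₂ cos Δλ = (0.9005)(0.5011) + (0.4348)(0.8654)(0.1153) = 0.49460,
so c = arccos(0.49460) = 1.05342 rad.
Distance = R·c = 6371 × 1.0534 ≈ 6711 km.

6711 km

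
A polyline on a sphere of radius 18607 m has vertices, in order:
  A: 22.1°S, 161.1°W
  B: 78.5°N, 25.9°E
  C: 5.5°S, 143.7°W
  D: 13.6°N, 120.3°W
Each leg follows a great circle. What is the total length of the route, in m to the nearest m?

Leg A→B: central angle 2.1556 rad, distance 40108.8 m.
Leg B→C: central angle 1.8641 rad, distance 34685.2 m.
Leg C→D: central angle 0.5249 rad, distance 9766.7 m.
Total: 40108.8 + 34685.2 + 9766.7 ≈ 84561 m.

84561 m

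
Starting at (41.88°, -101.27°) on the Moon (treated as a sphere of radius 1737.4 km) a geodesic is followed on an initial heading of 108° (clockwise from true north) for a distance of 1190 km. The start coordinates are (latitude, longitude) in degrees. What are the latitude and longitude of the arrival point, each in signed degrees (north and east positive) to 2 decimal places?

Angular distance δ = d/R = 1190/1737.4 = 0.68493 rad; initial bearing θ = 1.8850 rad.
sin φ₂ = sin φ₁ cos δ + cos φ₁ sin δ cos θ = (0.6676)(0.7745) + (0.7445)(0.6326)(-0.3090) = 0.3715, so φ₂ = 21.81°.
Δλ = atan2(sin θ sin δ cos φ₁, cos δ − sin φ₁ sin φ₂) = atan2(0.4480, 0.5265) = 40.393°.
λ₂ = -101.270° + 40.393° = -60.88°.

21.81°, -60.88°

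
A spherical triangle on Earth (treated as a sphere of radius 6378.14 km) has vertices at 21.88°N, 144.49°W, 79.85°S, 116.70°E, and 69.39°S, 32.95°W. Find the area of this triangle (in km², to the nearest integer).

33419268 km²

Side lengths (central angles): a = 0.5200, b = 2.0587, c = 1.9735 rad; semiperimeter s = 2.2761.
By l'Huilier's theorem, tan(E/4) = √[tan(s/2) tan((s−a)/2) tan((s−b)/2) tan((s−c)/2)], giving spherical excess E = 0.8215 rad.
Area = E·R² = 0.8215 × (6378.14)² ≈ 33419268 km².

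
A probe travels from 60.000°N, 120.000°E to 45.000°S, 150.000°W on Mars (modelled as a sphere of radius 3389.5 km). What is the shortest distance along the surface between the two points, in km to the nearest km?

7558 km

In radians: φ₁ = 1.0472, φ₂ = -0.7854, Δλ = 90.000° = 1.5708 rad.
Haversine: a = sin²(Δφ/2) + cos φ₁ cos φ₂ sin²(Δλ/2) = 0.6294 + (0.5000)(0.7071)(0.5000) = 0.80619.
Central angle c = 2·arcsin(√a) = 2.22985 rad.
Distance = R·c = 3389.5 × 2.2299 ≈ 7558 km.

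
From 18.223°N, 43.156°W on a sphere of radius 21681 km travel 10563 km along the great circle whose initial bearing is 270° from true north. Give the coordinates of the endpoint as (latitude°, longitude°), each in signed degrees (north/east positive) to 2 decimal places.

16.04°, -72.31°

Angular distance δ = d/R = 10563/21681 = 0.48720 rad; initial bearing θ = 4.7124 rad.
sin φ₂ = sin φ₁ cos δ + cos φ₁ sin δ cos θ = (0.3127)(0.8836) + (0.9498)(0.4682)(-0.0000) = 0.2763, so φ₂ = 16.04°.
Δλ = atan2(sin θ sin δ cos φ₁, cos δ − sin φ₁ sin φ₂) = atan2(-0.4447, 0.7972) = -29.152°.
λ₂ = -43.156° − 29.152° = -72.31°.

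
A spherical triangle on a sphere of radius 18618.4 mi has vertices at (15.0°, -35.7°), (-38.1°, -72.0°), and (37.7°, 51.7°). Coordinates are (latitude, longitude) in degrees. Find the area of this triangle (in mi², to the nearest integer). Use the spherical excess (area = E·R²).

Side lengths (central angles): a = 2.3786, b = 1.3766, c = 1.1008 rad; semiperimeter s = 2.4280.
By l'Huilier's theorem, tan(E/4) = √[tan(s/2) tan((s−a)/2) tan((s−b)/2) tan((s−c)/2)], giving spherical excess E = 0.6867 rad.
Area = E·R² = 0.6867 × (18618.4)² ≈ 238025851 mi².

238025851 mi²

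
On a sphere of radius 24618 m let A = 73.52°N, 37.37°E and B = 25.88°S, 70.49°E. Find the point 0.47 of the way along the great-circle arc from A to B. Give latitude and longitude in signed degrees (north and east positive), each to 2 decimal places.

27.49°, 62.19°

Central angle δ = 1.7770 rad. Interpolating on the sphere with fraction f = 0.47:
P = [sin((1−f)δ)·A + sin(fδ)·B] / sin δ = 0.8261·A + 0.7575·B in Cartesian coordinates,
giving P = (0.4139, 0.7846, 0.4616), i.e. latitude 27.49°, longitude 62.19°.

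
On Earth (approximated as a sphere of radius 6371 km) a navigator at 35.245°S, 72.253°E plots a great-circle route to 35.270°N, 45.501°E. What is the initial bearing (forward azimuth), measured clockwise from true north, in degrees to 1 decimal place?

337.6°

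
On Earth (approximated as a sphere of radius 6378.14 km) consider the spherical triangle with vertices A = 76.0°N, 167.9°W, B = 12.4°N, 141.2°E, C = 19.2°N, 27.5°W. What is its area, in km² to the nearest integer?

Side lengths (central angles): a = 2.5568, b = 1.4272, c = 1.2053 rad; semiperimeter s = 2.5947.
By l'Huilier's theorem, tan(E/4) = √[tan(s/2) tan((s−a)/2) tan((s−b)/2) tan((s−c)/2)], giving spherical excess E = 0.7618 rad.
Area = E·R² = 0.7618 × (6378.14)² ≈ 30990128 km².

30990128 km²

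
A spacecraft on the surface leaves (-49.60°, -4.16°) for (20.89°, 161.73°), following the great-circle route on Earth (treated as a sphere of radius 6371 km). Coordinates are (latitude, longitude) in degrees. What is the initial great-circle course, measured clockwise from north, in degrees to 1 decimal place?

With φ₁ = -0.8657, φ₂ = 0.3646, Δλ = 2.8953 rad, the forward-azimuth formula gives
θ = atan2( sin Δλ cos φ₂ , cos φ₁ sin φ₂ − sin φ₁ cos φ₂ cos Δλ ) = atan2(0.2278, -0.4589) = 153.60°.
So the initial bearing is 153.6°.

153.6°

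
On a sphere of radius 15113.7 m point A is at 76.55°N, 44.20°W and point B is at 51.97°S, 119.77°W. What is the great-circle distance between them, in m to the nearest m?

36117 m

Let φ₁ = 1.3360 rad, φ₂ = -0.9070 rad, and Δλ = -1.3189 rad.
cos c = sin φ₁ sin φ₂ + cos φ₁ cos φ₂ cos Δλ = (0.9726)(-0.7877) + (0.2326)(0.6161)(0.2492) = -0.73038,
so c = arccos(-0.73038) = 2.38967 rad.
Distance = R·c = 15113.7 × 2.3897 ≈ 36117 m.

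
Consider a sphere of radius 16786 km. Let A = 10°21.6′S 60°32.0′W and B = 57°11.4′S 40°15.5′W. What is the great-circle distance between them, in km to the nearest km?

14465 km

Let φ₁ = -0.1808 rad, φ₂ = -0.9982 rad, and Δλ = 0.3539 rad.
Haversine: a = sin²(Δφ/2) + cos φ₁ cos φ₂ sin²(Δλ/2) = 0.1579 + (0.9837)(0.5419)(0.0310) = 0.17443.
Central angle c = 2·arcsin(√a) = 0.86171 rad.
Distance = R·c = 16786 × 0.8617 ≈ 14465 km.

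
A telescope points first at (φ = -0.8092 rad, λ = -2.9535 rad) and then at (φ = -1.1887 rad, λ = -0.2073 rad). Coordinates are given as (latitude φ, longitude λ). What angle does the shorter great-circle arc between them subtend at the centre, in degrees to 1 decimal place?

64.3°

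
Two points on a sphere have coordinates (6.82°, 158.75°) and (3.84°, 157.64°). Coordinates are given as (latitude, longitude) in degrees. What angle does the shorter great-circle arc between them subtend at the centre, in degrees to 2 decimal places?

With latitudes φ₁ = 6.820°, φ₂ = 3.840° and longitude difference Δλ = -1.110°:
Haversine: a = sin²(Δφ/2) + cos φ₁ cos φ₂ sin²(Δλ/2) = 0.0007 + (0.9929)(0.9978)(0.0001) = 0.00077.
Central angle c = 2·arcsin(√a) = 0.05547 rad.
So the angular separation is 3.18°.

3.18°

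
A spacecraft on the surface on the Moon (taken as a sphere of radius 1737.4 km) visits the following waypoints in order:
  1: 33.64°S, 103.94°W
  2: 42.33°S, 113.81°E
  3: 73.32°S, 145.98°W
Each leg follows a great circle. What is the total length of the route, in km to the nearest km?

Leg 1→2: central angle 1.6846 rad, distance 2926.9 km.
Leg 2→3: central angle 0.9179 rad, distance 1594.8 km.
Total: 2926.9 + 1594.8 ≈ 4522 km.

4522 km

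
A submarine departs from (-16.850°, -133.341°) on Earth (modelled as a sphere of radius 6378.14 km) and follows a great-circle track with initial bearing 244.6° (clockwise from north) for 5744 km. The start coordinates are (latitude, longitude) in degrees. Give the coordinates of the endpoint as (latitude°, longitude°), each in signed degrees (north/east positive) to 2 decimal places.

Angular distance δ = d/R = 5744/6378.14 = 0.90058 rad; initial bearing θ = 4.2691 rad.
sin φ₂ = sin φ₁ cos δ + cos φ₁ sin δ cos θ = (-0.2899)(0.6212) + (0.9571)(0.7837)(-0.4289) = -0.5018, so φ₂ = -30.12°.
Δλ = atan2(sin θ sin δ cos φ₁, cos δ − sin φ₁ sin φ₂) = atan2(-0.6775, 0.4757) = -54.927°.
λ₂ = -133.341° − 54.927° = -188.27° → 171.73° after wrapping to (−180°, 180°].

-30.12°, 171.73°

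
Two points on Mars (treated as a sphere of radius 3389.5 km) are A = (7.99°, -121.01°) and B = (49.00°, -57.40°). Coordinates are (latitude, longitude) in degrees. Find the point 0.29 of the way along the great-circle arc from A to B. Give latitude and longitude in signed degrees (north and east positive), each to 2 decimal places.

22.57°, -107.73°

The central angle between A and B is δ = 1.1662 rad.
With f = 0.29, the slerp weights are sin((1−f)δ)/sin δ = 0.8013 and sin(fδ)/sin δ = 0.3609.
Weighted sum of the unit vectors: (0.8013)·(-0.5102,-0.8488,0.1390) + (0.3609)·(0.3535,-0.5527,0.7547) = (-0.2812, -0.8796, 0.3838).
Converting back: φ = atan2(z, √(x²+y²)) = 22.57°, λ = atan2(y, x) = -107.73°.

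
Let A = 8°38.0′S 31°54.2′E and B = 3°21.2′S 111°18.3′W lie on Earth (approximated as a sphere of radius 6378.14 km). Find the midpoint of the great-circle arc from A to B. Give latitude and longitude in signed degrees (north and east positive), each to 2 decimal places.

Central angle δ = 2.4680 rad. Interpolating on the sphere with fraction f = 0.5:
P = [sin((1−f)δ)·A + sin(fδ)·B] / sin δ = 1.5131·A + 1.5131·B in Cartesian coordinates,
giving P = (0.7212, -0.6167, -0.3156), i.e. latitude -18.40°, longitude -40.53°.

-18.40°, -40.53°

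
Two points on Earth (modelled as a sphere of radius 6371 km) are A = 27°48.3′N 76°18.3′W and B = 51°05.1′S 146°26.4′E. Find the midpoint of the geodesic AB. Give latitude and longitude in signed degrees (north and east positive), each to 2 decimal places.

-27.42°, -121.52°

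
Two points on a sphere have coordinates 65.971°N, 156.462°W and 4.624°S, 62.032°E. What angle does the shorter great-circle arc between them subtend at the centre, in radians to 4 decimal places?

Let φ₁ = 1.1514 rad, φ₂ = -0.0807 rad, and Δλ = -2.4697 rad.
cos c = sin φ₁ sin φ₂ + cos φ₁ cos φ₂ cos Δλ = (0.9133)(-0.0806) + (0.4072)(0.9967)(-0.7827) = -0.39130,
so c = arccos(-0.39130) = 1.97284 rad.
So the angular separation is 1.9728 rad.

1.9728 rad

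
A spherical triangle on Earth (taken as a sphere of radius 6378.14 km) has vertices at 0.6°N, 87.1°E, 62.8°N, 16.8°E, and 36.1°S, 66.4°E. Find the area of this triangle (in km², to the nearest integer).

24717748 km²

Side lengths (central angles): a = 1.8595, b = 0.7233, c = 1.4067 rad; semiperimeter s = 1.9947.
By l'Huilier's theorem, tan(E/4) = √[tan(s/2) tan((s−a)/2) tan((s−b)/2) tan((s−c)/2)], giving spherical excess E = 0.6076 rad.
Area = E·R² = 0.6076 × (6378.14)² ≈ 24717748 km².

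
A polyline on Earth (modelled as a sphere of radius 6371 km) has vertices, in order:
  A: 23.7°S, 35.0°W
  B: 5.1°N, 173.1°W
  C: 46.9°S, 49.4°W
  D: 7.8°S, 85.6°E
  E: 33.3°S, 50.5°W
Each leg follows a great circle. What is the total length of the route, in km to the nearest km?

Leg A→B: central angle 2.3668 rad, distance 15078.9 km.
Leg B→C: central angle 2.0292 rad, distance 12928.0 km.
Leg C→D: central angle 1.9601 rad, distance 12488.1 km.
Leg D→E: central angle 2.1202 rad, distance 13507.6 km.
Total: 15078.9 + 12928.0 + 12488.1 + 13507.6 ≈ 54003 km.

54003 km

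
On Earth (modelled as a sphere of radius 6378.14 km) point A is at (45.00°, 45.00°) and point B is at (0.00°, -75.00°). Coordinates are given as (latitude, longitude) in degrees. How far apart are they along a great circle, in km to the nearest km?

12324 km

In radians: φ₁ = 0.7854, φ₂ = 0.0000, Δλ = -120.000° = -2.0944 rad.
Haversine: a = sin²(Δφ/2) + cos φ₁ cos φ₂ sin²(Δλ/2) = 0.1464 + (0.7071)(1.0000)(0.7500) = 0.67678.
Central angle c = 2·arcsin(√a) = 1.93216 rad.
Distance = R·c = 6378.14 × 1.9322 ≈ 12324 km.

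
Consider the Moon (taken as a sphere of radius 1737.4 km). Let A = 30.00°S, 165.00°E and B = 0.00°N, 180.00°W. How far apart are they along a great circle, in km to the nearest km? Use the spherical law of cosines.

1008 km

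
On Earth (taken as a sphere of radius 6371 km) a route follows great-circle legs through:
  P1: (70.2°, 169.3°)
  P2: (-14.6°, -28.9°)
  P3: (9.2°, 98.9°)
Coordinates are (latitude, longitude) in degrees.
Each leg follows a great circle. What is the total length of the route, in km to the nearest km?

28022 km

Leg P1→P2: central angle 2.1514 rad, distance 13706.9 km.
Leg P2→P3: central angle 2.2469 rad, distance 14315.2 km.
Total: 13706.9 + 14315.2 ≈ 28022 km.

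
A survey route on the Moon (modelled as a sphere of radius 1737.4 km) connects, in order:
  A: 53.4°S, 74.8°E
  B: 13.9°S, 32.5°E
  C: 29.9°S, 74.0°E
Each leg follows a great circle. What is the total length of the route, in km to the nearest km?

2821 km

Leg A→B: central angle 0.9009 rad, distance 1565.2 km.
Leg B→C: central angle 0.7227 rad, distance 1255.7 km.
Total: 1565.2 + 1255.7 ≈ 2821 km.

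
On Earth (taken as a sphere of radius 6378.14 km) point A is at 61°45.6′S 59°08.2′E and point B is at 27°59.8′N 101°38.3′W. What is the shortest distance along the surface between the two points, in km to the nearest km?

In radians: φ₁ = -1.0779, φ₂ = 0.4886, Δλ = -160.775° = -2.8061 rad.
cos c = sin φ₁ sin φ₂ + cos φ₁ cos φ₂ cos Δλ = (-0.8810)(0.4694) + (0.4732)(0.8830)(-0.9442) = -0.80804,
so c = arccos(-0.80804) = 2.51162 rad.
Distance = R·c = 6378.14 × 2.5116 ≈ 16019 km.

16019 km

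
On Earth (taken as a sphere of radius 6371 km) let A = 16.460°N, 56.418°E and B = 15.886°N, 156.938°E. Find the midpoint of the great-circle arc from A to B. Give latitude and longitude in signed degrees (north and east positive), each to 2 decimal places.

The central angle between A and B is δ = 1.6618 rad.
With f = 0.5, the slerp weights are sin((1−f)δ)/sin δ = 0.7416 and sin(fδ)/sin δ = 0.7416.
Weighted sum of the unit vectors: (0.7416)·(0.5305,0.7990,0.2833) + (0.7416)·(-0.8849,0.3768,0.2737) = (-0.2629, 0.8719, 0.4131).
Converting back: φ = atan2(z, √(x²+y²)) = 24.40°, λ = atan2(y, x) = 106.78°.

24.40°, 106.78°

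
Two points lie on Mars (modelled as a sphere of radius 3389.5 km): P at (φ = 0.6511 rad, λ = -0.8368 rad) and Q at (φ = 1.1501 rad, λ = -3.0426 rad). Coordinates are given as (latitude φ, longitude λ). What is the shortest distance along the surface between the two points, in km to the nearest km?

4074 km

Let φ₁ = 0.6511 rad, φ₂ = 1.1501 rad, and Δλ = -2.2058 rad.
cos c = sin φ₁ sin φ₂ + cos φ₁ cos φ₂ cos Δλ = (0.6061)(0.9128) + (0.7954)(0.4084)(-0.5932) = 0.36052,
so c = arccos(0.36052) = 1.20197 rad.
Distance = R·c = 3389.5 × 1.2020 ≈ 4074 km.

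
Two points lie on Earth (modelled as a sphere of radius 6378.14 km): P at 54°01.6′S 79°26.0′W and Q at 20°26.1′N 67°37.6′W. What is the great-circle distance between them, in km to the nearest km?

8366 km

Let φ₁ = -0.9429 rad, φ₂ = 0.3567 rad, and Δλ = 0.2061 rad.
cos c = sin φ₁ sin φ₂ + cos φ₁ cos φ₂ cos Δλ = (-0.8093)(0.3491) + (0.5874)(0.9371)(0.9788) = 0.25624,
so c = arccos(0.25624) = 1.31167 rad.
Distance = R·c = 6378.14 × 1.3117 ≈ 8366 km.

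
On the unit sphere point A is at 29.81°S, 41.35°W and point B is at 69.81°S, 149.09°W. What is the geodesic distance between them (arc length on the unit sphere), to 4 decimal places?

1.1860

Let φ₁ = -0.5203 rad, φ₂ = -1.2184 rad, and Δλ = -1.8804 rad.
Haversine: a = sin²(Δφ/2) + cos φ₁ cos φ₂ sin²(Δλ/2) = 0.1170 + (0.8677)(0.3451)(0.6523) = 0.31233.
Central angle c = 2·arcsin(√a) = 1.18604 rad.
On the unit sphere the arc length equals the central angle: 1.1860.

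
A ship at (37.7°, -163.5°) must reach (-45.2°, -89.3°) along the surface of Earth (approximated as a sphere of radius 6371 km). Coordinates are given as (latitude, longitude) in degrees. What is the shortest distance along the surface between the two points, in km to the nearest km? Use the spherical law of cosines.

In radians: φ₁ = 0.6580, φ₂ = -0.7889, Δλ = 74.200° = 1.2950 rad.
cos c = sin φ₁ sin φ₂ + cos φ₁ cos φ₂ cos Δλ = (0.6115)(-0.7096) + (0.7912)(0.7046)(0.2723) = -0.28212,
so c = arccos(-0.28212) = 1.85680 rad.
Distance = R·c = 6371 × 1.8568 ≈ 11830 km.

11830 km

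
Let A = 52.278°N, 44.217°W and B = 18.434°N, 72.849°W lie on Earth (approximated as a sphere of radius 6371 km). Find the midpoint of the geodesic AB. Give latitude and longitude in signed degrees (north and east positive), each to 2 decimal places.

The central angle between A and B is δ = 0.7081 rad.
With f = 0.5, the slerp weights are sin((1−f)δ)/sin δ = 0.5331 and sin(fδ)/sin δ = 0.5331.
Weighted sum of the unit vectors: (0.5331)·(0.4385,-0.4267,0.7910) + (0.5331)·(0.2798,-0.9065,0.3162) = (0.3829, -0.7107, 0.5902).
Converting back: φ = atan2(z, √(x²+y²)) = 36.17°, λ = atan2(y, x) = -61.69°.

36.17°, -61.69°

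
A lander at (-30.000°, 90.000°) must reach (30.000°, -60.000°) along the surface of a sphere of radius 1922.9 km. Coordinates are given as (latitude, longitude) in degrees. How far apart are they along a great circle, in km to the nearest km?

With latitudes φ₁ = -30.000°, φ₂ = 30.000° and longitude difference Δλ = -150.000°:
Haversine: a = sin²(Δφ/2) + cos φ₁ cos φ₂ sin²(Δλ/2) = 0.2500 + (0.8660)(0.8660)(0.9330) = 0.94976.
Central angle c = 2·arcsin(√a) = 2.68946 rad.
Distance = R·c = 1922.9 × 2.6895 ≈ 5172 km.

5172 km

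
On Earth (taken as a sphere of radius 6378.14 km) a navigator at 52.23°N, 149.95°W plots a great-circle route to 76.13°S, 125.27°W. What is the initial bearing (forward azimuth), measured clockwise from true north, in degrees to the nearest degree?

173°

Δλ = 24.680° = 0.4307 rad.
y = sin Δλ · cos φ₂ = (0.4175)(0.2397) = 0.1001
x = cos φ₁ sin φ₂ − sin φ₁ cos φ₂ cos Δλ = (0.6125)(-0.9708) − (0.7905)(0.2397)(0.9087) = -0.7668
θ = atan2(y, x) = 172.56°, so the bearing is 173°.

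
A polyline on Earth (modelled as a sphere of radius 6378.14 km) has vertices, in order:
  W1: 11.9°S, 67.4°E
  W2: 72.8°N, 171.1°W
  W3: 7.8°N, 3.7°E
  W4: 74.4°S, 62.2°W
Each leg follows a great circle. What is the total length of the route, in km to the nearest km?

Leg W1→W2: central angle 1.9264 rad, distance 12286.9 km.
Leg W2→W3: central angle 1.7336 rad, distance 11057.4 km.
Leg W3→W4: central angle 1.5927 rad, distance 10158.6 km.
Total: 12286.9 + 11057.4 + 10158.6 ≈ 33503 km.

33503 km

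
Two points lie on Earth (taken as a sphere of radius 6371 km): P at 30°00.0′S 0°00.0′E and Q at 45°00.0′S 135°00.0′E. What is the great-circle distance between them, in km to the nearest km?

10514 km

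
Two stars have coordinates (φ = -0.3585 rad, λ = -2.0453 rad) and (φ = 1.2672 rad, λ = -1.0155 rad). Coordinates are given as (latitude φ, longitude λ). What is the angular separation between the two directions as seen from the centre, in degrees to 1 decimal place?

101.0°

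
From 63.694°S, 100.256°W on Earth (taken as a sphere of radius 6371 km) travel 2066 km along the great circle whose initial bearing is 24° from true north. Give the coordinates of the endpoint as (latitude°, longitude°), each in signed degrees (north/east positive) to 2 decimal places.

Angular distance δ = d/R = 2066/6371 = 0.32428 rad; initial bearing θ = 0.4189 rad.
sin φ₂ = sin φ₁ cos δ + cos φ₁ sin δ cos θ = (-0.8964)(0.9479) + (0.4432)(0.3186)(0.9135) = -0.7207, so φ₂ = -46.11°.
Δλ = atan2(sin θ sin δ cos φ₁, cos δ − sin φ₁ sin φ₂) = atan2(0.0574, 0.3018) = 10.775°.
λ₂ = -100.256° + 10.775° = -89.48°.

-46.11°, -89.48°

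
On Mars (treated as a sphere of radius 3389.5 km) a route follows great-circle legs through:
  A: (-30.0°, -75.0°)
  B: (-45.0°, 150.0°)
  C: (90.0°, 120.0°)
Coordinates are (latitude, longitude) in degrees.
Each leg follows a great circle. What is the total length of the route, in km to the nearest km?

Leg A→B: central angle 1.6503 rad, distance 5593.8 km.
Leg B→C: central angle 2.3562 rad, distance 7986.3 km.
Total: 5593.8 + 7986.3 ≈ 13580 km.

13580 km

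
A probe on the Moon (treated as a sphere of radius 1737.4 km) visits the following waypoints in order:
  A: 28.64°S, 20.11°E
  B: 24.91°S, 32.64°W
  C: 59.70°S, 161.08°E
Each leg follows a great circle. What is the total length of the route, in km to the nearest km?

4291 km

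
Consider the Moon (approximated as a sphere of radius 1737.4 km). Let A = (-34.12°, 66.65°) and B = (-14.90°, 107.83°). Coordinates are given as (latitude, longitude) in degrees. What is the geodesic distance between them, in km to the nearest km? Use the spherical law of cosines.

In radians: φ₁ = -0.5955, φ₂ = -0.2601, Δλ = 41.180° = 0.7187 rad.
cos c = sin φ₁ sin φ₂ + cos φ₁ cos φ₂ cos Δλ = (-0.5609)(-0.2571) + (0.8279)(0.9664)(0.7526) = 0.74637,
so c = arccos(0.74637) = 0.72820 rad.
Distance = R·c = 1737.4 × 0.7282 ≈ 1265 km.

1265 km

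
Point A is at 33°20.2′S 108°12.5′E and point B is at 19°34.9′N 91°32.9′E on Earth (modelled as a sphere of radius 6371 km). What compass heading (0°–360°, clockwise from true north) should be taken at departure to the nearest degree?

341°

With φ₁ = -0.5818, φ₂ = 0.3418, Δλ = -0.2908 rad, the forward-azimuth formula gives
θ = atan2( sin Δλ cos φ₂ , cos φ₁ sin φ₂ − sin φ₁ cos φ₂ cos Δλ ) = atan2(-0.2701, 0.7760) = -19.19°.
Adding 360° brings this into [0°, 360°): 341°.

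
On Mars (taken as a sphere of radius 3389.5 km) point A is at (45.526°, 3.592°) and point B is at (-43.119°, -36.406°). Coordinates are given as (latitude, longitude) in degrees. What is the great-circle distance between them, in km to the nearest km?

5650 km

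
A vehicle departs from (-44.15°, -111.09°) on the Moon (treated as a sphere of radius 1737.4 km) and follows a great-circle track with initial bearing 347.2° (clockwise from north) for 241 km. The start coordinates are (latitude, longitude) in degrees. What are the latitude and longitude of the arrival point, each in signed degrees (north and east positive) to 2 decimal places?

-36.38°, -113.27°

Angular distance δ = d/R = 241/1737.4 = 0.13871 rad; initial bearing θ = 6.0598 rad.
sin φ₂ = sin φ₁ cos δ + cos φ₁ sin δ cos θ = (-0.6965)(0.9904) + (0.7175)(0.1383)(0.9751) = -0.5931, so φ₂ = -36.38°.
Δλ = atan2(sin θ sin δ cos φ₁, cos δ − sin φ₁ sin φ₂) = atan2(-0.0220, 0.5773) = -2.180°.
λ₂ = -111.090° − 2.180° = -113.27°.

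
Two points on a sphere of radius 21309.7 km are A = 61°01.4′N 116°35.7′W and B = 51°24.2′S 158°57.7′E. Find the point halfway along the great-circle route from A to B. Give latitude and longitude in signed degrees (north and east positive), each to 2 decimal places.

The central angle between A and B is δ = 2.2843 rad.
With f = 0.5, the slerp weights are sin((1−f)δ)/sin δ = 1.2029 and sin(fδ)/sin δ = 1.2029.
Weighted sum of the unit vectors: (1.2029)·(-0.2169,-0.4332,0.8748) + (1.2029)·(-0.5822,0.2240,-0.7816) = (-0.9613, -0.2517, 0.1122).
Converting back: φ = atan2(z, √(x²+y²)) = 6.44°, λ = atan2(y, x) = -165.33°.

6.44°, -165.33°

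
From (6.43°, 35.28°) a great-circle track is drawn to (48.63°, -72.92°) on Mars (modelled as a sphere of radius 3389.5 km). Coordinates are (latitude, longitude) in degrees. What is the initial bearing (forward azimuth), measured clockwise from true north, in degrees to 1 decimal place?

With φ₁ = 0.1122, φ₂ = 0.8488, Δλ = -1.8884 rad, the forward-azimuth formula gives
θ = atan2( sin Δλ cos φ₂ , cos φ₁ sin φ₂ − sin φ₁ cos φ₂ cos Δλ ) = atan2(-0.6279, 0.7689) = -39.24°.
Adding 360° brings this into [0°, 360°): 320.8°.

320.8°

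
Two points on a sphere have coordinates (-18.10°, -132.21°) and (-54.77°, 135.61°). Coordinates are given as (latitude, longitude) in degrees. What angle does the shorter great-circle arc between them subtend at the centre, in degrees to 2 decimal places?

Let φ₁ = -0.3159 rad, φ₂ = -0.9559 rad, and Δλ = -1.6088 rad.
cos c = sin φ₁ sin φ₂ + cos φ₁ cos φ₂ cos Δλ = (-0.3107)(-0.8168) + (0.9505)(0.5769)(-0.0380) = 0.23292,
so c = arccos(0.23292) = 1.33572 rad.
So the angular separation is 76.53°.

76.53°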